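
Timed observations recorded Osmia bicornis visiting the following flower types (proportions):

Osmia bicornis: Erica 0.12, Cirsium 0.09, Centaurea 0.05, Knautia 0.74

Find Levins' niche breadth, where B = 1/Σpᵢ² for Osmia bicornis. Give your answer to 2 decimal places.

1.75

Σpᵢ² = 0.12² + 0.09² + 0.05² + 0.74² = 0.0144 + 0.0081 + 0.0025 + 0.5476 = 0.5726
B = 1 / 0.5726 = 1.7464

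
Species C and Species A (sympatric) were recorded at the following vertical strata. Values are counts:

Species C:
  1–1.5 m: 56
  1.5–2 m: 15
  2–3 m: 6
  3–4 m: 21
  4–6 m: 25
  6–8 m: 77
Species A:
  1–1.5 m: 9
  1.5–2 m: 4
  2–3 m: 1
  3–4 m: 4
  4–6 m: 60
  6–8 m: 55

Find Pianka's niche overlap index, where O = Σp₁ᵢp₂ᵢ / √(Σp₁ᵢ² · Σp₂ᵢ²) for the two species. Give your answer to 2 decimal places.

0.76

Proportions for Species C (n=200): 56/200=0.2800, 15/200=0.0750, 6/200=0.0300, 21/200=0.1050, 25/200=0.1250, 77/200=0.3850
Proportions for Species A (n=133): 9/133=0.0677, 4/133=0.0301, 1/133=0.0075, 4/133=0.0301, 60/133=0.4511, 55/133=0.4135
Σ p₁ᵢp₂ᵢ = 0.018956 + 0.002258 + 0.000225 + 0.003161 + 0.056388 + 0.159198 = 0.240186
Σp_1ᵢ² = 0.2800² + 0.0750² + 0.0300² + 0.1050² + 0.1250² + 0.3850² = 0.078400 + 0.005625 + 0.000900 + 0.011025 + 0.015625 + 0.148225 = 0.259800
Σp_2ᵢ² = 0.0677² + 0.0301² + 0.0075² + 0.0301² + 0.4511² + 0.4135² = 0.004583 + 0.000906 + 0.000056 + 0.000906 + 0.203491 + 0.170982 = 0.380924
O = 0.240186 / √(0.259800 × 0.380924) = 0.240186 / 0.3145855 = 0.7635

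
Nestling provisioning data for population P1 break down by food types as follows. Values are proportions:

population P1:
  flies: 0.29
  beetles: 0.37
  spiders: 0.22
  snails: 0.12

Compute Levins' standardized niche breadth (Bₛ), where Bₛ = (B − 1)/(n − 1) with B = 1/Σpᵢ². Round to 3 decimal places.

Σpᵢ² = 0.29² + 0.37² + 0.22² + 0.12² = 0.0841 + 0.1369 + 0.0484 + 0.0144 = 0.2838
B = 1 / 0.2838 = 3.52361
Bₛ = (B − 1)/(n − 1) = (3.52361 − 1)/(4 − 1) = 2.52361/3 = 0.84120

0.841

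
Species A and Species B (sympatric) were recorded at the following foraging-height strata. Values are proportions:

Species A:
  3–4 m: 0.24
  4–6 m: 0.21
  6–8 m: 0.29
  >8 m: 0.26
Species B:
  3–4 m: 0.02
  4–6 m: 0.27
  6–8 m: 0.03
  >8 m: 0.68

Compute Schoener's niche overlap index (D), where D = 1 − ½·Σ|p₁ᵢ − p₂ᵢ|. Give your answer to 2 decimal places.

0.52

Σ|p₁ᵢ − p₂ᵢ| = 0.22 + 0.06 + 0.26 + 0.42 = 0.96
D = 1 − ½ × 0.96 = 1 − 0.480 = 0.5200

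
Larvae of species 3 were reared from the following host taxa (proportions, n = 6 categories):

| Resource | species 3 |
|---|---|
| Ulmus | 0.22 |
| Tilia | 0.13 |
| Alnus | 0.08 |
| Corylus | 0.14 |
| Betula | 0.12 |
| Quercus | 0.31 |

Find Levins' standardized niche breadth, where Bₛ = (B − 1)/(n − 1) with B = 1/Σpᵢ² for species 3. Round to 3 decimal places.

Σpᵢ² = 0.22² + 0.13² + 0.08² + 0.14² + 0.12² + 0.31² = 0.0484 + 0.0169 + 0.0064 + 0.0196 + 0.0144 + 0.0961 = 0.2018
B = 1 / 0.2018 = 4.95540
Bₛ = (B − 1)/(n − 1) = (4.95540 − 1)/(6 − 1) = 3.95540/5 = 0.79108

0.791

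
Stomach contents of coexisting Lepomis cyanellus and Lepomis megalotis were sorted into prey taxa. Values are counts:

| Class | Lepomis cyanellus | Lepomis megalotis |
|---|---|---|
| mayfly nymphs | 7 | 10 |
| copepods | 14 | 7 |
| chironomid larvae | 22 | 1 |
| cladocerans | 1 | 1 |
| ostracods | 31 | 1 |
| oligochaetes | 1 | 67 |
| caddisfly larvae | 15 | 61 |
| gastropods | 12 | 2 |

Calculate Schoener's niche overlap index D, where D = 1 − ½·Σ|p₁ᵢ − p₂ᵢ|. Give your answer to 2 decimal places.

0.30

Proportions for Lepomis cyanellus (n=103): 7/103=0.0680, 14/103=0.1359, 22/103=0.2136, 1/103=0.0097, 31/103=0.3010, 1/103=0.0097, 15/103=0.1456, 12/103=0.1165
Proportions for Lepomis megalotis (n=150): 10/150=0.0667, 7/150=0.0467, 1/150=0.0067, 1/150=0.0067, 1/150=0.0067, 67/150=0.4467, 61/150=0.4067, 2/150=0.0133
Σ|p₁ᵢ − p₂ᵢ| = 0.0013 + 0.0892 + 0.2069 + 0.0030 + 0.2943 + 0.4370 + 0.2611 + 0.1032 = 1.3960
D = 1 − ½ × 1.3960 = 1 − 0.69800 = 0.30200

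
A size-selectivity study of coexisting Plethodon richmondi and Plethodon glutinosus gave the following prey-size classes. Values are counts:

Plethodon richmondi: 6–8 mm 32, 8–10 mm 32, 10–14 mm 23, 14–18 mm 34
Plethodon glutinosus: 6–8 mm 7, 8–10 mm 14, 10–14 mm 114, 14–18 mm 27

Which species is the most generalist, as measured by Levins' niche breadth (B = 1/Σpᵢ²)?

Plethodon richmondi

Proportions for Plethodon richmondi (n=121): 32/121=0.2645, 32/121=0.2645, 23/121=0.1901, 34/121=0.2810
Proportions for Plethodon glutinosus (n=162): 7/162=0.0432, 14/162=0.0864, 114/162=0.7037, 27/162=0.1667
Σp_richᵢ² = 0.2645² + 0.2645² + 0.1901² + 0.2810² = 0.069960 + 0.069960 + 0.036138 + 0.078961 = 0.255019
B_rich = 1 / 0.255019 = 3.9213
Σp_glutᵢ² = 0.0432² + 0.0864² + 0.7037² + 0.1667² = 0.001866 + 0.007465 + 0.495194 + 0.027789 = 0.532314
B_glut = 1 / 0.532314 = 1.8786
Highest B → broadest niche (most generalist): Plethodon richmondi (B = 3.92).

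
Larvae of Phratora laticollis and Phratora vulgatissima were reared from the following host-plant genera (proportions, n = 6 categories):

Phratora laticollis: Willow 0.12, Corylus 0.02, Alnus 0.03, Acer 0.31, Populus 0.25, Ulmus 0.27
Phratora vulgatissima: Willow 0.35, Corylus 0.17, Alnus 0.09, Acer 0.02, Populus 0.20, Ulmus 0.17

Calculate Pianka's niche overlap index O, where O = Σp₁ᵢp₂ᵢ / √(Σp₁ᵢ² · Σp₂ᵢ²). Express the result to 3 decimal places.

0.632

Σ p₁ᵢp₂ᵢ = 0.0420 + 0.0034 + 0.0027 + 0.0062 + 0.0500 + 0.0459 = 0.1502
Σp_1ᵢ² = 0.12² + 0.02² + 0.03² + 0.31² + 0.25² + 0.27² = 0.0144 + 0.0004 + 0.0009 + 0.0961 + 0.0625 + 0.0729 = 0.2472
Σp_2ᵢ² = 0.35² + 0.17² + 0.09² + 0.02² + 0.20² + 0.17² = 0.1225 + 0.0289 + 0.0081 + 0.0004 + 0.0400 + 0.0289 = 0.2288
O = 0.1502 / √(0.2472 × 0.2288) = 0.1502 / 0.237822 = 0.63156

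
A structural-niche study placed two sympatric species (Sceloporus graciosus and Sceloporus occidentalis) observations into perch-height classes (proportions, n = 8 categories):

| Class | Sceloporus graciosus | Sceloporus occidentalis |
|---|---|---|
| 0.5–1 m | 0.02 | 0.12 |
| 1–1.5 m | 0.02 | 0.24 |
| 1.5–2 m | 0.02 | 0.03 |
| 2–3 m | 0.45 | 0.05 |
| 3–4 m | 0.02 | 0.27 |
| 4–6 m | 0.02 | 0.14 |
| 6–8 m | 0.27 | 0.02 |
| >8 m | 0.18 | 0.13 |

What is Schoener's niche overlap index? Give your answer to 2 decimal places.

0.30

Σ|p₁ᵢ − p₂ᵢ| = 0.10 + 0.22 + 0.01 + 0.40 + 0.25 + 0.12 + 0.25 + 0.05 = 1.40
D = 1 − ½ × 1.40 = 1 − 0.700 = 0.3000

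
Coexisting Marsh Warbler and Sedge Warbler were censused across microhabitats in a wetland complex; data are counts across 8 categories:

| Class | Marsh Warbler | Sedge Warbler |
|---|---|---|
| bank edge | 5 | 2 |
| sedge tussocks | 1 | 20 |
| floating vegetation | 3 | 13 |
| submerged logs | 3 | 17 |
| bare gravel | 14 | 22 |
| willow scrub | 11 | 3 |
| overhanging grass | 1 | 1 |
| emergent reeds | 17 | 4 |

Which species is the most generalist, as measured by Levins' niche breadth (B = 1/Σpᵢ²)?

Proportions for Marsh Warbler (n=55): 5/55=0.0909, 1/55=0.0182, 3/55=0.0545, 3/55=0.0545, 14/55=0.2545, 11/55=0.2000, 1/55=0.0182, 17/55=0.3091
Proportions for Sedge Warbler (n=82): 2/82=0.0244, 20/82=0.2439, 13/82=0.1585, 17/82=0.2073, 22/82=0.2683, 3/82=0.0366, 1/82=0.0122, 4/82=0.0488
Σp_Marsᵢ² = 0.0909² + 0.0182² + 0.0545² + 0.0545² + 0.2545² + 0.2000² + 0.0182² + 0.3091² = 0.008263 + 0.000331 + 0.002970 + 0.002970 + 0.064770 + 0.040000 + 0.000331 + 0.095543 = 0.215178
B_Mars = 1 / 0.215178 = 4.6473
Σp_Sedgᵢ² = 0.0244² + 0.2439² + 0.1585² + 0.2073² + 0.2683² + 0.0366² + 0.0122² + 0.0488² = 0.000595 + 0.059487 + 0.025122 + 0.042973 + 0.071985 + 0.001340 + 0.000149 + 0.002381 = 0.204032
B_Sedg = 1 / 0.204032 = 4.9012
Highest B → broadest niche (most generalist): Sedge Warbler (B = 4.90).

Sedge Warbler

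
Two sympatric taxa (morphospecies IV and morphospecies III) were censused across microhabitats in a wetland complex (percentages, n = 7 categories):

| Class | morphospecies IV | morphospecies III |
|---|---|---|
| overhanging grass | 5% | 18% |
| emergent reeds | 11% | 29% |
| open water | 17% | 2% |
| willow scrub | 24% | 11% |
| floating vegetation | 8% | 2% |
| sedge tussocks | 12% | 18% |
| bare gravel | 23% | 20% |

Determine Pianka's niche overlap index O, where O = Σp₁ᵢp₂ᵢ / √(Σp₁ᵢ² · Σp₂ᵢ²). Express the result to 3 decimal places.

Convert percentages to proportions (divide by 100).
Σ p₁ᵢp₂ᵢ = 0.0090 + 0.0319 + 0.0034 + 0.0264 + 0.0016 + 0.0216 + 0.0460 = 0.1399
Σp_1ᵢ² = 0.05² + 0.11² + 0.17² + 0.24² + 0.08² + 0.12² + 0.23² = 0.0025 + 0.0121 + 0.0289 + 0.0576 + 0.0064 + 0.0144 + 0.0529 = 0.1748
Σp_2ᵢ² = 0.18² + 0.29² + 0.02² + 0.11² + 0.02² + 0.18² + 0.20² = 0.0324 + 0.0841 + 0.0004 + 0.0121 + 0.0004 + 0.0324 + 0.0400 = 0.2018
O = 0.1399 / √(0.1748 × 0.2018) = 0.1399 / 0.187815 = 0.74488

0.745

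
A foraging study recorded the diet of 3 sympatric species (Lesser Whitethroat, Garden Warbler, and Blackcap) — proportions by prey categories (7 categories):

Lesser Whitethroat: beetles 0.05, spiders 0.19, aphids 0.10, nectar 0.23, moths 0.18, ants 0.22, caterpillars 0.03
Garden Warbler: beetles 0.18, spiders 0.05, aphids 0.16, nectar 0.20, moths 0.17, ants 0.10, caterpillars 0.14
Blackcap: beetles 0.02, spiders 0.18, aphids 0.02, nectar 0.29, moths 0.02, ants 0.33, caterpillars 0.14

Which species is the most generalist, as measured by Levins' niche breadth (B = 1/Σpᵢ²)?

Σp_Whitᵢ² = 0.05² + 0.19² + 0.10² + 0.23² + 0.18² + 0.22² + 0.03² = 0.0025 + 0.0361 + 0.0100 + 0.0529 + 0.0324 + 0.0484 + 0.0009 = 0.1832
B_Whit = 1 / 0.1832 = 5.4585
Σp_Warbᵢ² = 0.18² + 0.05² + 0.16² + 0.20² + 0.17² + 0.10² + 0.14² = 0.0324 + 0.0025 + 0.0256 + 0.0400 + 0.0289 + 0.0100 + 0.0196 = 0.1590
B_Warb = 1 / 0.1590 = 6.2893
Σp_Blacᵢ² = 0.02² + 0.18² + 0.02² + 0.29² + 0.02² + 0.33² + 0.14² = 0.0004 + 0.0324 + 0.0004 + 0.0841 + 0.0004 + 0.1089 + 0.0196 = 0.2462
B_Blac = 1 / 0.2462 = 4.0617
Highest B → broadest niche (most generalist): Garden Warbler (B = 6.29).

Garden Warbler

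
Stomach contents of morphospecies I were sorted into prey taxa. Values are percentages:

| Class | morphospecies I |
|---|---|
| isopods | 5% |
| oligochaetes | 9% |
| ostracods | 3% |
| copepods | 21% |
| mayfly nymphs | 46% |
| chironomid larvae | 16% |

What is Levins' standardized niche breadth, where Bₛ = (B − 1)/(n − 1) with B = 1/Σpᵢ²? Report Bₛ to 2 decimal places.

0.48

Convert percentages to proportions (divide by 100).
Σpᵢ² = 0.05² + 0.09² + 0.03² + 0.21² + 0.46² + 0.16² = 0.0025 + 0.0081 + 0.0009 + 0.0441 + 0.2116 + 0.0256 = 0.2928
B = 1 / 0.2928 = 3.4153
Bₛ = (B − 1)/(n − 1) = (3.4153 − 1)/(6 − 1) = 2.4153/5 = 0.4831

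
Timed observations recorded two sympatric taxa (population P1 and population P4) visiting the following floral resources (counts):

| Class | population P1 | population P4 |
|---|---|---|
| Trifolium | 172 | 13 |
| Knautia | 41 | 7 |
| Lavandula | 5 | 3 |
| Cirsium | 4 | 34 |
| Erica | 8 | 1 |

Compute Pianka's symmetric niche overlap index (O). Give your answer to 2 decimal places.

Proportions for population P1 (n=230): 172/230=0.7478, 41/230=0.1783, 5/230=0.0217, 4/230=0.0174, 8/230=0.0348
Proportions for population P4 (n=58): 13/58=0.2241, 7/58=0.1207, 3/58=0.0517, 34/58=0.5862, 1/58=0.0172
Σ p₁ᵢp₂ᵢ = 0.167582 + 0.021521 + 0.001122 + 0.010200 + 0.000599 = 0.201024
Σp_1ᵢ² = 0.7478² + 0.1783² + 0.0217² + 0.0174² + 0.0348² = 0.559205 + 0.031791 + 0.000471 + 0.000303 + 0.001211 = 0.592981
Σp_2ᵢ² = 0.2241² + 0.1207² + 0.0517² + 0.5862² + 0.0172² = 0.050221 + 0.014568 + 0.002673 + 0.343630 + 0.000296 = 0.411388
O = 0.201024 / √(0.592981 × 0.411388) = 0.201024 / 0.4939082 = 0.4070

0.41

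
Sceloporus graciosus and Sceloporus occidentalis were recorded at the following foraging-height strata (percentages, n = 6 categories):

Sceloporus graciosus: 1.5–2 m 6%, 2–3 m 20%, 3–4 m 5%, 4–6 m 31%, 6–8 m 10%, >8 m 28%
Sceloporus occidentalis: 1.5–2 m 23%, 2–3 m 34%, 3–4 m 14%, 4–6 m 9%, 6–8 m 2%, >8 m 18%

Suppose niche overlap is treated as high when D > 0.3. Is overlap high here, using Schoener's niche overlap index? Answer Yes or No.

Yes

Convert percentages to proportions (divide by 100).
Σ|p₁ᵢ − p₂ᵢ| = 0.17 + 0.14 + 0.09 + 0.22 + 0.08 + 0.10 = 0.80
D = 1 − ½ × 0.80 = 1 − 0.400 = 0.6000
D = 0.6000 > 0.3 → Yes.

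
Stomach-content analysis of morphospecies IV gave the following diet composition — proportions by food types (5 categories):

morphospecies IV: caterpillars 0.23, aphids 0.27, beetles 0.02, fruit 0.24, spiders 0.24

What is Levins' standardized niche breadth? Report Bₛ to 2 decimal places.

0.79

Σpᵢ² = 0.23² + 0.27² + 0.02² + 0.24² + 0.24² = 0.0529 + 0.0729 + 0.0004 + 0.0576 + 0.0576 = 0.2414
B = 1 / 0.2414 = 4.1425
Bₛ = (B − 1)/(n − 1) = (4.1425 − 1)/(5 − 1) = 3.1425/4 = 0.7856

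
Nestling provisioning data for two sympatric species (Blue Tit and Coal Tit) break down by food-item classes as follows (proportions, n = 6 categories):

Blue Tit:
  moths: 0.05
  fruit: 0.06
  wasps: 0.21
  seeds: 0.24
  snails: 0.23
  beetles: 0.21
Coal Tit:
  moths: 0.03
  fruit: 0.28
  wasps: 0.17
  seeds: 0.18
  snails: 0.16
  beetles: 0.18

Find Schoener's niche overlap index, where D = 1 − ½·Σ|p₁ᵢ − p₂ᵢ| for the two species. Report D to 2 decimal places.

Σ|p₁ᵢ − p₂ᵢ| = 0.02 + 0.22 + 0.04 + 0.06 + 0.07 + 0.03 = 0.44
D = 1 − ½ × 0.44 = 1 − 0.220 = 0.7800

0.78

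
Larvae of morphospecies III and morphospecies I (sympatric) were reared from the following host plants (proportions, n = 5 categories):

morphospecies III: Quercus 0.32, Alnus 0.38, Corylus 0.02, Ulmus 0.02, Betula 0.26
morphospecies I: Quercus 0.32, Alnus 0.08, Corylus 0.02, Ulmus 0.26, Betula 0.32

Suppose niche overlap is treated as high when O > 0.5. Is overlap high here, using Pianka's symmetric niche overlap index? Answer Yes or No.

Yes

Σ p₁ᵢp₂ᵢ = 0.1024 + 0.0304 + 0.0004 + 0.0052 + 0.0832 = 0.2216
Σp_1ᵢ² = 0.32² + 0.38² + 0.02² + 0.02² + 0.26² = 0.1024 + 0.1444 + 0.0004 + 0.0004 + 0.0676 = 0.3152
Σp_2ᵢ² = 0.32² + 0.08² + 0.02² + 0.26² + 0.32² = 0.1024 + 0.0064 + 0.0004 + 0.0676 + 0.1024 = 0.2792
O = 0.2216 / √(0.3152 × 0.2792) = 0.2216 / 0.29665 = 0.7470
O = 0.7470 > 0.5 → Yes.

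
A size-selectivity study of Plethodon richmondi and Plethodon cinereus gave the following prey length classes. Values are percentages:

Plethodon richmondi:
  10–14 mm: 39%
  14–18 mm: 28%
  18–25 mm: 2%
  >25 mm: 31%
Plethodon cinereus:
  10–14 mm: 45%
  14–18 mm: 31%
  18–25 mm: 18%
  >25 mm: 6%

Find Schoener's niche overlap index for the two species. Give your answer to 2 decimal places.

Convert percentages to proportions (divide by 100).
Σ|p₁ᵢ − p₂ᵢ| = 0.06 + 0.03 + 0.16 + 0.25 = 0.50
D = 1 − ½ × 0.50 = 1 − 0.250 = 0.7500

0.75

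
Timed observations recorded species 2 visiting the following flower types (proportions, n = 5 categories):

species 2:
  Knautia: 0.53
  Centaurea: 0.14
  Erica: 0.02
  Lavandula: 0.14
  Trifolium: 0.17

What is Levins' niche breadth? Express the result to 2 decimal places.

Σpᵢ² = 0.53² + 0.14² + 0.02² + 0.14² + 0.17² = 0.2809 + 0.0196 + 0.0004 + 0.0196 + 0.0289 = 0.3494
B = 1 / 0.3494 = 2.8620

2.86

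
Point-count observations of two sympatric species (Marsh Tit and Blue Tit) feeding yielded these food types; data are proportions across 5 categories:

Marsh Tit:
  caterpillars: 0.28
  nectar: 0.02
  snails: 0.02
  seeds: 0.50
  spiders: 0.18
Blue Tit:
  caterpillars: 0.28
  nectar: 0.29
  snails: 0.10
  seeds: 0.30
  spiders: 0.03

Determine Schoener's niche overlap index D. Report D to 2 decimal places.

Σ|p₁ᵢ − p₂ᵢ| = 0.00 + 0.27 + 0.08 + 0.20 + 0.15 = 0.70
D = 1 − ½ × 0.70 = 1 − 0.350 = 0.6500

0.65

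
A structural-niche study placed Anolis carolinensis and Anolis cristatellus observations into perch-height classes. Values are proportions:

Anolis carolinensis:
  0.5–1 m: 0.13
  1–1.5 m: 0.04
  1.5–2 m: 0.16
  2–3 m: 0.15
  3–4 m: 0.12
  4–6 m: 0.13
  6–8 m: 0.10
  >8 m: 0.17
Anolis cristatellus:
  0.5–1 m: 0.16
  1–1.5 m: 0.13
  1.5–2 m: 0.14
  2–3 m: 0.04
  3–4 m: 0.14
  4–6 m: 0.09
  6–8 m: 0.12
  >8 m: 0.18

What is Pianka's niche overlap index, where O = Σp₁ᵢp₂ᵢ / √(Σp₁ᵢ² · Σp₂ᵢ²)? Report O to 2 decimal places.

0.91

Σ p₁ᵢp₂ᵢ = 0.0208 + 0.0052 + 0.0224 + 0.0060 + 0.0168 + 0.0117 + 0.0120 + 0.0306 = 0.1255
Σp_1ᵢ² = 0.13² + 0.04² + 0.16² + 0.15² + 0.12² + 0.13² + 0.10² + 0.17² = 0.0169 + 0.0016 + 0.0256 + 0.0225 + 0.0144 + 0.0169 + 0.0100 + 0.0289 = 0.1368
Σp_2ᵢ² = 0.16² + 0.13² + 0.14² + 0.04² + 0.14² + 0.09² + 0.12² + 0.18² = 0.0256 + 0.0169 + 0.0196 + 0.0016 + 0.0196 + 0.0081 + 0.0144 + 0.0324 = 0.1382
O = 0.1255 / √(0.1368 × 0.1382) = 0.1255 / 0.13750 = 0.9127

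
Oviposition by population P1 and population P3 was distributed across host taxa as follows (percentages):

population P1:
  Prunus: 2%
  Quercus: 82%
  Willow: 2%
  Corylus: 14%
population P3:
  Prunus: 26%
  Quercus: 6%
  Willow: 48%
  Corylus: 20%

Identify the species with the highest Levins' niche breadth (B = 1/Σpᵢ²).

population P3

Convert percentages to proportions (divide by 100).
Σp_P1ᵢ² = 0.02² + 0.82² + 0.02² + 0.14² = 0.0004 + 0.6724 + 0.0004 + 0.0196 = 0.6928
B_P1 = 1 / 0.6928 = 1.4434
Σp_P3ᵢ² = 0.26² + 0.06² + 0.48² + 0.20² = 0.0676 + 0.0036 + 0.2304 + 0.0400 = 0.3416
B_P3 = 1 / 0.3416 = 2.9274
Highest B → broadest niche (most generalist): population P3 (B = 2.93).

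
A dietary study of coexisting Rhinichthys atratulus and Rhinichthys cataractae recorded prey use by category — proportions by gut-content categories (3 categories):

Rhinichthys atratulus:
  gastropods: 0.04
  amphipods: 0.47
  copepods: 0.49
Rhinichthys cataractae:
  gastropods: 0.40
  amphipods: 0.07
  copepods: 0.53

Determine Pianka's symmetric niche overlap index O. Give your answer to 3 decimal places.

0.680

Σ p₁ᵢp₂ᵢ = 0.0160 + 0.0329 + 0.2597 = 0.3086
Σp_1ᵢ² = 0.04² + 0.47² + 0.49² = 0.0016 + 0.2209 + 0.2401 = 0.4626
Σp_2ᵢ² = 0.40² + 0.07² + 0.53² = 0.1600 + 0.0049 + 0.2809 = 0.4458
O = 0.3086 / √(0.4626 × 0.4458) = 0.3086 / 0.454122 = 0.67955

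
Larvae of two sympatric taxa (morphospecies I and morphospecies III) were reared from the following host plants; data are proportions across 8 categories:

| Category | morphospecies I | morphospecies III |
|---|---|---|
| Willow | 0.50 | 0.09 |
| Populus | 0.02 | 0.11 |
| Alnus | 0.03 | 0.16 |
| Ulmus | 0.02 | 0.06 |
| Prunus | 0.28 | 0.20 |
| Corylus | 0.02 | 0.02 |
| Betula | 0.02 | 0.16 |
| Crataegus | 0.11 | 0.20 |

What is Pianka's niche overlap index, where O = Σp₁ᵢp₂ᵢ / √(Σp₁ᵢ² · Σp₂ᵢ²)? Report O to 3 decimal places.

0.584

Σ p₁ᵢp₂ᵢ = 0.0450 + 0.0022 + 0.0048 + 0.0012 + 0.0560 + 0.0004 + 0.0032 + 0.0220 = 0.1348
Σp_1ᵢ² = 0.50² + 0.02² + 0.03² + 0.02² + 0.28² + 0.02² + 0.02² + 0.11² = 0.2500 + 0.0004 + 0.0009 + 0.0004 + 0.0784 + 0.0004 + 0.0004 + 0.0121 = 0.3430
Σp_2ᵢ² = 0.09² + 0.11² + 0.16² + 0.06² + 0.20² + 0.02² + 0.16² + 0.20² = 0.0081 + 0.0121 + 0.0256 + 0.0036 + 0.0400 + 0.0004 + 0.0256 + 0.0400 = 0.1554
O = 0.1348 / √(0.3430 × 0.1554) = 0.1348 / 0.230873 = 0.58387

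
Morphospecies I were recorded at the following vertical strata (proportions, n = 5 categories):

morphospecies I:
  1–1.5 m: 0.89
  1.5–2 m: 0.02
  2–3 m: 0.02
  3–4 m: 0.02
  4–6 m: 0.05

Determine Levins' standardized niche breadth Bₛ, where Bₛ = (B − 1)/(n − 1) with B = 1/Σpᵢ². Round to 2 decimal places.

Σpᵢ² = 0.89² + 0.02² + 0.02² + 0.02² + 0.05² = 0.7921 + 0.0004 + 0.0004 + 0.0004 + 0.0025 = 0.7958
B = 1 / 0.7958 = 1.2566
Bₛ = (B − 1)/(n − 1) = (1.2566 − 1)/(5 − 1) = 0.2566/4 = 0.0642

0.06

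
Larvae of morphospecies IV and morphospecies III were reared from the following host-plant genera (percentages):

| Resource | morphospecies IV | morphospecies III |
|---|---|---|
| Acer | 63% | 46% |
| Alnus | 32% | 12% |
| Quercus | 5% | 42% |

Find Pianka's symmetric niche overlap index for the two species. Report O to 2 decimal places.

Convert percentages to proportions (divide by 100).
Σ p₁ᵢp₂ᵢ = 0.2898 + 0.0384 + 0.0210 = 0.3492
Σp_1ᵢ² = 0.63² + 0.32² + 0.05² = 0.3969 + 0.1024 + 0.0025 = 0.5018
Σp_2ᵢ² = 0.46² + 0.12² + 0.42² = 0.2116 + 0.0144 + 0.1764 = 0.4024
O = 0.3492 / √(0.5018 × 0.4024) = 0.3492 / 0.44936 = 0.7771

0.78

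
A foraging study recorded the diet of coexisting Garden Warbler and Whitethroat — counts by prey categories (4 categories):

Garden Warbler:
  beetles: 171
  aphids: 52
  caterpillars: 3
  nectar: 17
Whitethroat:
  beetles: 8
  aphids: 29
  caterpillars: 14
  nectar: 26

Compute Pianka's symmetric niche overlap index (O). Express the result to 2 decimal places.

Proportions for Garden Warbler (n=243): 171/243=0.7037, 52/243=0.2140, 3/243=0.0123, 17/243=0.0700
Proportions for Whitethroat (n=77): 8/77=0.1039, 29/77=0.3766, 14/77=0.1818, 26/77=0.3377
Σ p₁ᵢp₂ᵢ = 0.073114 + 0.080592 + 0.002236 + 0.023639 = 0.179581
Σp_1ᵢ² = 0.7037² + 0.2140² + 0.0123² + 0.0700² = 0.495194 + 0.045796 + 0.000151 + 0.004900 = 0.546041
Σp_2ᵢ² = 0.1039² + 0.3766² + 0.1818² + 0.3377² = 0.010795 + 0.141828 + 0.033051 + 0.114041 = 0.299715
O = 0.179581 / √(0.546041 × 0.299715) = 0.179581 / 0.4045450 = 0.4439

0.44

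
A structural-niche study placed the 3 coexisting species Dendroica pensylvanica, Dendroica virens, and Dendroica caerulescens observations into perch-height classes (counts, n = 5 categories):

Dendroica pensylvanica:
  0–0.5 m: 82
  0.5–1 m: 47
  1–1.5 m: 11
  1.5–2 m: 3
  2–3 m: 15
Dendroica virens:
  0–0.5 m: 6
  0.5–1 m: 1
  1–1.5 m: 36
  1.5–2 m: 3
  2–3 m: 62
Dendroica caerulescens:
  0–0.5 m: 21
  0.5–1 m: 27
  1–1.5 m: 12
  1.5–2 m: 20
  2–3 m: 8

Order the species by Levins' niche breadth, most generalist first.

Dendroica caerulescens > Dendroica pensylvanica > Dendroica virens

Proportions for Dendroica pensylvanica (n=158): 82/158=0.5190, 47/158=0.2975, 11/158=0.0696, 3/158=0.0190, 15/158=0.0949
Proportions for Dendroica virens (n=108): 6/108=0.0556, 1/108=0.0093, 36/108=0.3333, 3/108=0.0278, 62/108=0.5741
Proportions for Dendroica caerulescens (n=88): 21/88=0.2386, 27/88=0.3068, 12/88=0.1364, 20/88=0.2273, 8/88=0.0909
Σp_pensᵢ² = 0.5190² + 0.2975² + 0.0696² + 0.0190² + 0.0949² = 0.269361 + 0.088506 + 0.004844 + 0.000361 + 0.009006 = 0.372078
B_pens = 1 / 0.372078 = 2.6876
Σp_vireᵢ² = 0.0556² + 0.0093² + 0.3333² + 0.0278² + 0.5741² = 0.003091 + 0.000086 + 0.111089 + 0.000773 + 0.329591 = 0.444630
B_vire = 1 / 0.444630 = 2.2491
Σp_caerᵢ² = 0.2386² + 0.3068² + 0.1364² + 0.2273² + 0.0909² = 0.056930 + 0.094126 + 0.018605 + 0.051665 + 0.008263 = 0.229589
B_caer = 1 / 0.229589 = 4.3556
Ranking by B (broadest → narrowest): Dendroica caerulescens (4.36) > Dendroica pensylvanica (2.69) > Dendroica virens (2.25)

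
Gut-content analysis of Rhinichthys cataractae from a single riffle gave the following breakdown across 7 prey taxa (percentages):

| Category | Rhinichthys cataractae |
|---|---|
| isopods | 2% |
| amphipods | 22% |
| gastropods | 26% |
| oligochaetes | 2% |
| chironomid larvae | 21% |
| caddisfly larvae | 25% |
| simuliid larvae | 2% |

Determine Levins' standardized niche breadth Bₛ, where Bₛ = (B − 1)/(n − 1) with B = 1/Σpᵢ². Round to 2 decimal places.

Convert percentages to proportions (divide by 100).
Σpᵢ² = 0.02² + 0.22² + 0.26² + 0.02² + 0.21² + 0.25² + 0.02² = 0.0004 + 0.0484 + 0.0676 + 0.0004 + 0.0441 + 0.0625 + 0.0004 = 0.2238
B = 1 / 0.2238 = 4.4683
Bₛ = (B − 1)/(n − 1) = (4.4683 − 1)/(7 − 1) = 3.4683/6 = 0.5781

0.58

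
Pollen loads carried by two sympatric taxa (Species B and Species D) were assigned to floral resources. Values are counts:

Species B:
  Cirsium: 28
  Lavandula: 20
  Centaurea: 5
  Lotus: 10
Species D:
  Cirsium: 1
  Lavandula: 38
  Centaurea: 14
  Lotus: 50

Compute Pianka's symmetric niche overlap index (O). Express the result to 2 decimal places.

Proportions for Species B (n=63): 28/63=0.4444, 20/63=0.3175, 5/63=0.0794, 10/63=0.1587
Proportions for Species D (n=103): 1/103=0.0097, 38/103=0.3689, 14/103=0.1359, 50/103=0.4854
Σ p₁ᵢp₂ᵢ = 0.004311 + 0.117126 + 0.010790 + 0.077033 = 0.209260
Σp_1ᵢ² = 0.4444² + 0.3175² + 0.0794² + 0.1587² = 0.197491 + 0.100806 + 0.006304 + 0.025186 = 0.329787
Σp_2ᵢ² = 0.0097² + 0.3689² + 0.1359² + 0.4854² = 0.000094 + 0.136087 + 0.018469 + 0.235613 = 0.390263
O = 0.209260 / √(0.329787 × 0.390263) = 0.209260 / 0.3587529 = 0.5833

0.58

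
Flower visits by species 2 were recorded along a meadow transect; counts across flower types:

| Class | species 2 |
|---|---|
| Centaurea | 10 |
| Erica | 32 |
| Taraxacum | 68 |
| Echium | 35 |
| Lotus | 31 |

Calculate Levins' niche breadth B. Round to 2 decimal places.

Proportions for species 2 (n=176): 10/176=0.0568, 32/176=0.1818, 68/176=0.3864, 35/176=0.1989, 31/176=0.1761
Σpᵢ² = 0.0568² + 0.1818² + 0.3864² + 0.1989² + 0.1761² = 0.003226 + 0.033051 + 0.149305 + 0.039561 + 0.031011 = 0.256154
B = 1 / 0.256154 = 3.9039

3.90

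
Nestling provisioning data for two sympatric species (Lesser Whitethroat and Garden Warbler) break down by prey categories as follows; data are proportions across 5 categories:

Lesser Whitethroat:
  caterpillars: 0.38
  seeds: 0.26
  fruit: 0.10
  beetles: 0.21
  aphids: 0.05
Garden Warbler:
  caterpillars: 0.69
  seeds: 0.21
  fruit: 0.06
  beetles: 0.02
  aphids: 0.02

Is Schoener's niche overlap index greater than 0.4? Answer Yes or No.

Σ|p₁ᵢ − p₂ᵢ| = 0.31 + 0.05 + 0.04 + 0.19 + 0.03 = 0.62
D = 1 − ½ × 0.62 = 1 − 0.310 = 0.6900
D = 0.6900 > 0.4 → Yes.

Yes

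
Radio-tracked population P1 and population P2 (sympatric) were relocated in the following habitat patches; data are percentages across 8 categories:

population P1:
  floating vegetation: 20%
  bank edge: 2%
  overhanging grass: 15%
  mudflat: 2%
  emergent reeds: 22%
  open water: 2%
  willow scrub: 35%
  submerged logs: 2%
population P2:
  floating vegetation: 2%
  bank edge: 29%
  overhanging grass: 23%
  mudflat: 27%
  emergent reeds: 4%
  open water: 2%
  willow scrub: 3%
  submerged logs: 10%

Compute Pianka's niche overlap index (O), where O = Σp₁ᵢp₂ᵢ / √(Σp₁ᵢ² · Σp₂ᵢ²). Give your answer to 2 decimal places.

Convert percentages to proportions (divide by 100).
Σ p₁ᵢp₂ᵢ = 0.0040 + 0.0058 + 0.0345 + 0.0054 + 0.0088 + 0.0004 + 0.0105 + 0.0020 = 0.0714
Σp_1ᵢ² = 0.20² + 0.02² + 0.15² + 0.02² + 0.22² + 0.02² + 0.35² + 0.02² = 0.0400 + 0.0004 + 0.0225 + 0.0004 + 0.0484 + 0.0004 + 0.1225 + 0.0004 = 0.2350
Σp_2ᵢ² = 0.02² + 0.29² + 0.23² + 0.27² + 0.04² + 0.02² + 0.03² + 0.10² = 0.0004 + 0.0841 + 0.0529 + 0.0729 + 0.0016 + 0.0004 + 0.0009 + 0.0100 = 0.2232
O = 0.0714 / √(0.2350 × 0.2232) = 0.0714 / 0.22902 = 0.3118

0.31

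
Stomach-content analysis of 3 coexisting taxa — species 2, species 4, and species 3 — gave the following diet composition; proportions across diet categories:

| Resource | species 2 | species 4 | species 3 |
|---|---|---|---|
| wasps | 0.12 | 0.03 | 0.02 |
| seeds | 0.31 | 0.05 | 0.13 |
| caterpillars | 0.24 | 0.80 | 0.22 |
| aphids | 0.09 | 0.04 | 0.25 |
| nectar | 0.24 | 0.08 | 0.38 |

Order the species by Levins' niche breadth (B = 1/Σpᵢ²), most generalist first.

Σp_2ᵢ² = 0.12² + 0.31² + 0.24² + 0.09² + 0.24² = 0.0144 + 0.0961 + 0.0576 + 0.0081 + 0.0576 = 0.2338
B_2 = 1 / 0.2338 = 4.2772
Σp_4ᵢ² = 0.03² + 0.05² + 0.80² + 0.04² + 0.08² = 0.0009 + 0.0025 + 0.6400 + 0.0016 + 0.0064 = 0.6514
B_4 = 1 / 0.6514 = 1.5352
Σp_3ᵢ² = 0.02² + 0.13² + 0.22² + 0.25² + 0.38² = 0.0004 + 0.0169 + 0.0484 + 0.0625 + 0.1444 = 0.2726
B_3 = 1 / 0.2726 = 3.6684
Ranking by B (broadest → narrowest): species 2 (4.28) > species 3 (3.67) > species 4 (1.54)

species 2 > species 3 > species 4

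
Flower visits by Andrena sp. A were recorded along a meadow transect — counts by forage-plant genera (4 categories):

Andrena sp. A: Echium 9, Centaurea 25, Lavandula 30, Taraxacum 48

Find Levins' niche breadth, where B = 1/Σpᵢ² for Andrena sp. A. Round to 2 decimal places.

Proportions for Andrena sp. A (n=112): 9/112=0.0804, 25/112=0.2232, 30/112=0.2679, 48/112=0.4286
Σpᵢ² = 0.0804² + 0.2232² + 0.2679² + 0.4286² = 0.006464 + 0.049818 + 0.071770 + 0.183698 = 0.311750
B = 1 / 0.311750 = 3.2077

3.21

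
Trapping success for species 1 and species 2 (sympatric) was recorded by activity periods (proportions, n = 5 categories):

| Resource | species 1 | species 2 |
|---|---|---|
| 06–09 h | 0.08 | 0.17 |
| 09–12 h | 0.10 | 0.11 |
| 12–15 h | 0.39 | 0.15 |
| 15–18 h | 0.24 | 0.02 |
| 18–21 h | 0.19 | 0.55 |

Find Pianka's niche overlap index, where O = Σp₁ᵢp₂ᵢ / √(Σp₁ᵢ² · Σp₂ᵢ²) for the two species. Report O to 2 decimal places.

Σ p₁ᵢp₂ᵢ = 0.0136 + 0.0110 + 0.0585 + 0.0048 + 0.1045 = 0.1924
Σp_1ᵢ² = 0.08² + 0.10² + 0.39² + 0.24² + 0.19² = 0.0064 + 0.0100 + 0.1521 + 0.0576 + 0.0361 = 0.2622
Σp_2ᵢ² = 0.17² + 0.11² + 0.15² + 0.02² + 0.55² = 0.0289 + 0.0121 + 0.0225 + 0.0004 + 0.3025 = 0.3664
O = 0.1924 / √(0.2622 × 0.3664) = 0.1924 / 0.30995 = 0.6207

0.62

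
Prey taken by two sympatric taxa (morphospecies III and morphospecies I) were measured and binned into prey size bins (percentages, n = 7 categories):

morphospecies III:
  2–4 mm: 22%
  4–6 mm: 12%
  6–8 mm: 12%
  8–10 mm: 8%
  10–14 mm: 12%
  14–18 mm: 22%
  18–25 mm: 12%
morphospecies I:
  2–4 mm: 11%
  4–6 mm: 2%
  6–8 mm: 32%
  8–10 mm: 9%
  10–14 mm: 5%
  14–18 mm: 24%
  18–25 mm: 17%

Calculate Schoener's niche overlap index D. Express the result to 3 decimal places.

Convert percentages to proportions (divide by 100).
Σ|p₁ᵢ − p₂ᵢ| = 0.11 + 0.10 + 0.20 + 0.01 + 0.07 + 0.02 + 0.05 = 0.56
D = 1 − ½ × 0.56 = 1 − 0.280 = 0.72000

0.720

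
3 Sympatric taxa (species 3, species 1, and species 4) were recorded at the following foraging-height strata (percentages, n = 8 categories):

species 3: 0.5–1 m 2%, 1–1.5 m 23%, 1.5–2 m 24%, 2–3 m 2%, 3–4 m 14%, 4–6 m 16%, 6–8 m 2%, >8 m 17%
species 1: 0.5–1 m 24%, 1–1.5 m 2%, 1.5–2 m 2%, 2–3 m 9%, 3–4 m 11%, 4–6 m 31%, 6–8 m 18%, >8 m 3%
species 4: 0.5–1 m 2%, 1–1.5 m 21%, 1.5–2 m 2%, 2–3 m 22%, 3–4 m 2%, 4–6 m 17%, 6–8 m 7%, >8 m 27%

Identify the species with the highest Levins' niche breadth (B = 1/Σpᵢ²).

species 3

Convert percentages to proportions (divide by 100).
Σp_3ᵢ² = 0.02² + 0.23² + 0.24² + 0.02² + 0.14² + 0.16² + 0.02² + 0.17² = 0.0004 + 0.0529 + 0.0576 + 0.0004 + 0.0196 + 0.0256 + 0.0004 + 0.0289 = 0.1858
B_3 = 1 / 0.1858 = 5.3821
Σp_1ᵢ² = 0.24² + 0.02² + 0.02² + 0.09² + 0.11² + 0.31² + 0.18² + 0.03² = 0.0576 + 0.0004 + 0.0004 + 0.0081 + 0.0121 + 0.0961 + 0.0324 + 0.0009 = 0.2080
B_1 = 1 / 0.2080 = 4.8077
Σp_4ᵢ² = 0.02² + 0.21² + 0.02² + 0.22² + 0.02² + 0.17² + 0.07² + 0.27² = 0.0004 + 0.0441 + 0.0004 + 0.0484 + 0.0004 + 0.0289 + 0.0049 + 0.0729 = 0.2004
B_4 = 1 / 0.2004 = 4.9900
Highest B → broadest niche (most generalist): species 3 (B = 5.38).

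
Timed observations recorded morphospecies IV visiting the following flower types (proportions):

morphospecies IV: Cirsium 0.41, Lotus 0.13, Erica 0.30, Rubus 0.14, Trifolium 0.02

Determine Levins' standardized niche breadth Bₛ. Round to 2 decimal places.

0.60

Σpᵢ² = 0.41² + 0.13² + 0.30² + 0.14² + 0.02² = 0.1681 + 0.0169 + 0.0900 + 0.0196 + 0.0004 = 0.2950
B = 1 / 0.2950 = 3.3898
Bₛ = (B − 1)/(n − 1) = (3.3898 − 1)/(5 − 1) = 2.3898/4 = 0.5975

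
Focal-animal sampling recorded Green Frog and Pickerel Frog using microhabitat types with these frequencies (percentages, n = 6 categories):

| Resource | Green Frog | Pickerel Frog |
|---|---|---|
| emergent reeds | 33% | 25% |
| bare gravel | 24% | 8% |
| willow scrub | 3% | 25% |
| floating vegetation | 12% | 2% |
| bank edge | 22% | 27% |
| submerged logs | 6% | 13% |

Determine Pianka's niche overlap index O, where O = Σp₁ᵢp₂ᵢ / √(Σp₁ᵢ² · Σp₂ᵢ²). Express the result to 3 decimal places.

Convert percentages to proportions (divide by 100).
Σ p₁ᵢp₂ᵢ = 0.0825 + 0.0192 + 0.0075 + 0.0024 + 0.0594 + 0.0078 = 0.1788
Σp_1ᵢ² = 0.33² + 0.24² + 0.03² + 0.12² + 0.22² + 0.06² = 0.1089 + 0.0576 + 0.0009 + 0.0144 + 0.0484 + 0.0036 = 0.2338
Σp_2ᵢ² = 0.25² + 0.08² + 0.25² + 0.02² + 0.27² + 0.13² = 0.0625 + 0.0064 + 0.0625 + 0.0004 + 0.0729 + 0.0169 = 0.2216
O = 0.1788 / √(0.2338 × 0.2216) = 0.1788 / 0.227618 = 0.78553

0.786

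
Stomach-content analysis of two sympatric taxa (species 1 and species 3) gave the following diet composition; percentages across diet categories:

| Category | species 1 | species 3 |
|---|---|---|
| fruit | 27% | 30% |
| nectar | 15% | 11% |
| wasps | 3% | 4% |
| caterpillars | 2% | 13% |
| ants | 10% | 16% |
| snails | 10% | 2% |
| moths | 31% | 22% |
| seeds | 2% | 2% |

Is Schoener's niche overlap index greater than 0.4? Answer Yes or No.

Convert percentages to proportions (divide by 100).
Σ|p₁ᵢ − p₂ᵢ| = 0.03 + 0.04 + 0.01 + 0.11 + 0.06 + 0.08 + 0.09 + 0.00 = 0.42
D = 1 − ½ × 0.42 = 1 − 0.210 = 0.7900
D = 0.7900 > 0.4 → Yes.

Yes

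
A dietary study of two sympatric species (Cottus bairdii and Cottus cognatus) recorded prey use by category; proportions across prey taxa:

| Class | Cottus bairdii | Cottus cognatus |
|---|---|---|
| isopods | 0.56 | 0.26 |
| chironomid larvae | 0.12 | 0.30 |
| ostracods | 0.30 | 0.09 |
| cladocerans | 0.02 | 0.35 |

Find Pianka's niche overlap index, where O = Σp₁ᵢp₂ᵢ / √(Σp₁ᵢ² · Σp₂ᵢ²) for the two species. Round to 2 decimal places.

Σ p₁ᵢp₂ᵢ = 0.1456 + 0.0360 + 0.0270 + 0.0070 = 0.2156
Σp_1ᵢ² = 0.56² + 0.12² + 0.30² + 0.02² = 0.3136 + 0.0144 + 0.0900 + 0.0004 = 0.4184
Σp_2ᵢ² = 0.26² + 0.30² + 0.09² + 0.35² = 0.0676 + 0.0900 + 0.0081 + 0.1225 = 0.2882
O = 0.2156 / √(0.4184 × 0.2882) = 0.2156 / 0.34725 = 0.6209

0.62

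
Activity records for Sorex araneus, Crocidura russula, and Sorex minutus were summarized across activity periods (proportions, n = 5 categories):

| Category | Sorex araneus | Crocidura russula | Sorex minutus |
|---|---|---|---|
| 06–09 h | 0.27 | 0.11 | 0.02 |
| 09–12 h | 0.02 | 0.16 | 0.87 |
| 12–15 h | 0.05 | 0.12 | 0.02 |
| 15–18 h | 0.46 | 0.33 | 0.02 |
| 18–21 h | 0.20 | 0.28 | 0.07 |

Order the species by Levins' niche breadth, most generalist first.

Σp_aranᵢ² = 0.27² + 0.02² + 0.05² + 0.46² + 0.20² = 0.0729 + 0.0004 + 0.0025 + 0.2116 + 0.0400 = 0.3274
B_aran = 1 / 0.3274 = 3.0544
Σp_russᵢ² = 0.11² + 0.16² + 0.12² + 0.33² + 0.28² = 0.0121 + 0.0256 + 0.0144 + 0.1089 + 0.0784 = 0.2394
B_russ = 1 / 0.2394 = 4.1771
Σp_minuᵢ² = 0.02² + 0.87² + 0.02² + 0.02² + 0.07² = 0.0004 + 0.7569 + 0.0004 + 0.0004 + 0.0049 = 0.7630
B_minu = 1 / 0.7630 = 1.3106
Ranking by B (broadest → narrowest): Crocidura russula (4.18) > Sorex araneus (3.05) > Sorex minutus (1.31)

Crocidura russula > Sorex araneus > Sorex minutus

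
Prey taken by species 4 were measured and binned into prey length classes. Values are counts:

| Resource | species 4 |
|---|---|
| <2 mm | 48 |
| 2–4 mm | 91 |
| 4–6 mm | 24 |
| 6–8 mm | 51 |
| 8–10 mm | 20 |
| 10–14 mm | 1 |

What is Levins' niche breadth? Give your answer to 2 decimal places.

3.90

Proportions for species 4 (n=235): 48/235=0.2043, 91/235=0.3872, 24/235=0.1021, 51/235=0.2170, 20/235=0.0851, 1/235=0.0043
Σpᵢ² = 0.2043² + 0.3872² + 0.1021² + 0.2170² + 0.0851² + 0.0043² = 0.041738 + 0.149924 + 0.010424 + 0.047089 + 0.007242 + 0.000018 = 0.256435
B = 1 / 0.256435 = 3.8996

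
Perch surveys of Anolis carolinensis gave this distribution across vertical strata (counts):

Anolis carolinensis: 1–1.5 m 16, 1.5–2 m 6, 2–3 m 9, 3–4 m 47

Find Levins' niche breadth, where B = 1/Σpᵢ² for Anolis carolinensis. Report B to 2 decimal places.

Proportions for Anolis carolinensis (n=78): 16/78=0.2051, 6/78=0.0769, 9/78=0.1154, 47/78=0.6026
Σpᵢ² = 0.2051² + 0.0769² + 0.1154² + 0.6026² = 0.042066 + 0.005914 + 0.013317 + 0.363127 = 0.424424
B = 1 / 0.424424 = 2.3561

2.36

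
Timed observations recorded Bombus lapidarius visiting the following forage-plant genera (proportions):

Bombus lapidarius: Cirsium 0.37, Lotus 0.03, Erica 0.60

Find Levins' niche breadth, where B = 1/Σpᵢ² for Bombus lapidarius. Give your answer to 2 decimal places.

2.01

Σpᵢ² = 0.37² + 0.03² + 0.60² = 0.1369 + 0.0009 + 0.3600 = 0.4978
B = 1 / 0.4978 = 2.0088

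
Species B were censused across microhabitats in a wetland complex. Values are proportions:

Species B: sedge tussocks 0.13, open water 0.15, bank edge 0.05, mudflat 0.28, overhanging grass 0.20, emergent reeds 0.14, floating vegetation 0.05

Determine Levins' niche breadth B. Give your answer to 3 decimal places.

Σpᵢ² = 0.13² + 0.15² + 0.05² + 0.28² + 0.20² + 0.14² + 0.05² = 0.0169 + 0.0225 + 0.0025 + 0.0784 + 0.0400 + 0.0196 + 0.0025 = 0.1824
B = 1 / 0.1824 = 5.48246

5.482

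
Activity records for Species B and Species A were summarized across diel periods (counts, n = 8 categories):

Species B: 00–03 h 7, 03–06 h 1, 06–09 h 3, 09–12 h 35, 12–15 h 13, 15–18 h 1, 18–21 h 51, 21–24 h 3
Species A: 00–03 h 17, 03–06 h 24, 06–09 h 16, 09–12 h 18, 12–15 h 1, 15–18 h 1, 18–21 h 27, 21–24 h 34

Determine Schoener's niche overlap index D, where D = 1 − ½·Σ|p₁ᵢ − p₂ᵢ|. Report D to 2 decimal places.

Proportions for Species B (n=114): 7/114=0.0614, 1/114=0.0088, 3/114=0.0263, 35/114=0.3070, 13/114=0.1140, 1/114=0.0088, 51/114=0.4474, 3/114=0.0263
Proportions for Species A (n=138): 17/138=0.1232, 24/138=0.1739, 16/138=0.1159, 18/138=0.1304, 1/138=0.0072, 1/138=0.0072, 27/138=0.1957, 34/138=0.2464
Σ|p₁ᵢ − p₂ᵢ| = 0.0618 + 0.1651 + 0.0896 + 0.1766 + 0.1068 + 0.0016 + 0.2517 + 0.2201 = 1.0733
D = 1 − ½ × 1.0733 = 1 − 0.53665 = 0.46335

0.46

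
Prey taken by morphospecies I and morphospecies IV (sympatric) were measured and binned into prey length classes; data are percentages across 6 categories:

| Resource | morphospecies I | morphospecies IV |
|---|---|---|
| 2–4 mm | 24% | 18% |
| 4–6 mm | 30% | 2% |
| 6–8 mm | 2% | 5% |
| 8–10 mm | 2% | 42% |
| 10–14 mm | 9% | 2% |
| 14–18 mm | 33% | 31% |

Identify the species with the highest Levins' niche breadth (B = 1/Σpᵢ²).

Convert percentages to proportions (divide by 100).
Σp_Iᵢ² = 0.24² + 0.30² + 0.02² + 0.02² + 0.09² + 0.33² = 0.0576 + 0.0900 + 0.0004 + 0.0004 + 0.0081 + 0.1089 = 0.2654
B_I = 1 / 0.2654 = 3.7679
Σp_IVᵢ² = 0.18² + 0.02² + 0.05² + 0.42² + 0.02² + 0.31² = 0.0324 + 0.0004 + 0.0025 + 0.1764 + 0.0004 + 0.0961 = 0.3082
B_IV = 1 / 0.3082 = 3.2446
Highest B → broadest niche (most generalist): morphospecies I (B = 3.77).

morphospecies I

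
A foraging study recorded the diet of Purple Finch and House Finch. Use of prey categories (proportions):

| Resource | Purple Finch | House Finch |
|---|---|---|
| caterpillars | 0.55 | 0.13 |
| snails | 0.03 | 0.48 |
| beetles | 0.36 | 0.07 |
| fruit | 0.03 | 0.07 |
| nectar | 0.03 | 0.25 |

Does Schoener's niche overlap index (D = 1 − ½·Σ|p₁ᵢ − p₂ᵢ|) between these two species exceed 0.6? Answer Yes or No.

Σ|p₁ᵢ − p₂ᵢ| = 0.42 + 0.45 + 0.29 + 0.04 + 0.22 = 1.42
D = 1 − ½ × 1.42 = 1 − 0.710 = 0.2900
D = 0.2900 < 0.6 → No.

No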